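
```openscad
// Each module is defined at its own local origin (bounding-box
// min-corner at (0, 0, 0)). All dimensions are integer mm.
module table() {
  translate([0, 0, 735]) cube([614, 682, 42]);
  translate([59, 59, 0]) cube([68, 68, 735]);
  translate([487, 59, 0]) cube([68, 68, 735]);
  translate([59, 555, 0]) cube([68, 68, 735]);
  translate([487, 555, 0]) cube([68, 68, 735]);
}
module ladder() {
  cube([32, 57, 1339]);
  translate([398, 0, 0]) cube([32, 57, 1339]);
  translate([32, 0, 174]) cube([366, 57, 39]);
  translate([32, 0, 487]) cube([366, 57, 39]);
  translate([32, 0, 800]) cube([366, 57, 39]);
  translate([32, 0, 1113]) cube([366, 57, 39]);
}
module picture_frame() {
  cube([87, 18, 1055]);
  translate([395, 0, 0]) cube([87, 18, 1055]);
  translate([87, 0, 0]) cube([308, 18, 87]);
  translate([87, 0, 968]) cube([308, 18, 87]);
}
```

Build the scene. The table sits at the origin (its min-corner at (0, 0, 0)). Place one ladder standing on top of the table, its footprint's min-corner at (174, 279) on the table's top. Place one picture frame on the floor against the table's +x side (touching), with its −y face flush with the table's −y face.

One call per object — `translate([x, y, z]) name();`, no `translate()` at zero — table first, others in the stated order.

table();
translate([174, 279, 777]) ladder();
translate([614, 0, 0]) picture_frame();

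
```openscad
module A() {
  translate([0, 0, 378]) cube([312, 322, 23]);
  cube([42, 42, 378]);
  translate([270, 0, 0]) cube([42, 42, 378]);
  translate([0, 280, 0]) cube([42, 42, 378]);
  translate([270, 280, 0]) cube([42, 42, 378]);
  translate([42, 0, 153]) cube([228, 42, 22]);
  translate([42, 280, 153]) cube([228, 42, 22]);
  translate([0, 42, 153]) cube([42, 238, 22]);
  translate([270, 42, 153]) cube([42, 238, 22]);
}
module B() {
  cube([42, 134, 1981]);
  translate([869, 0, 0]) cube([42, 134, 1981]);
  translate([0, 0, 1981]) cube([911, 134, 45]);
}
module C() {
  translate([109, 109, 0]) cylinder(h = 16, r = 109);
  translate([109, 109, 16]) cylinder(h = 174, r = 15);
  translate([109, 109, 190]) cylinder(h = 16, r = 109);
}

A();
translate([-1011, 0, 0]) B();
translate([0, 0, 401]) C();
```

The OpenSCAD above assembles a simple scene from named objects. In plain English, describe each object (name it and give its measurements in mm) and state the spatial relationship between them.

A is a simple wooden stool: a rectangular seat 312 mm (x) by 322 mm (y), 23 mm thick, top face at z = 401 mm, on four square legs, each 42×42 mm in cross-section. The legs rest on z = 0, each flush with a corner of the seat. Four stretchers, 42 mm wide and 22 mm tall, connect adjacent legs with their undersides at z = 153 mm, each running between the inner faces of the legs it joins and aligned with the legs' outer faces on the other axis.

B is a door frame. The clear opening is 827 mm wide and 1981 mm high. Two 42 mm wide jambs, 134 mm deep, stand either side of the opening from the floor to the top of the opening. A 45 mm thick head sits across the top of both jambs, spanning the full outside width of the frame.

C is a spool: two coaxial disc flanges of radius 109 mm and thickness 16 mm, joined by a core cylinder of radius 15 mm and height 174 mm. The lower flange rests on z = 0 and the three cylinders share a vertical axis.

The door frame is on the floor beside the stool on its −x side. The spool is on top of the stool.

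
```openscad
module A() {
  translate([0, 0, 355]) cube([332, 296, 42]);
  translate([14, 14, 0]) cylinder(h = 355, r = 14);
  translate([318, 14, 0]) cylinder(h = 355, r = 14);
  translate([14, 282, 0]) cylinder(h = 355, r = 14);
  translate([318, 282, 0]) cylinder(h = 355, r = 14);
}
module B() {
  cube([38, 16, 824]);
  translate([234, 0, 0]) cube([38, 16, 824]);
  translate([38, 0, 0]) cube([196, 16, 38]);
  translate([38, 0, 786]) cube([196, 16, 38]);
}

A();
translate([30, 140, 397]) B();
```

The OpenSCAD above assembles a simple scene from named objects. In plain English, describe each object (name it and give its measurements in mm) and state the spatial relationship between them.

A is a simple wooden stool: a rectangular seat 332 mm (x) by 296 mm (y), 42 mm thick, top face at z = 397 mm, on four round legs, each 28 mm in diameter. The legs rest on z = 0, each leg's axis is inset half a diameter from the nearest pair of seat edges (so the leg's bounding box is flush with the corner).

B is a picture frame with a 196×748 mm rectangular opening (x by z) and a uniform 38 mm border on every side. Frame depth is 16 mm along y. It is built from two vertical stiles running the full outside height and two horizontal rails spanning the gap between the stiles.

The picture frame is on top of the stool, centred.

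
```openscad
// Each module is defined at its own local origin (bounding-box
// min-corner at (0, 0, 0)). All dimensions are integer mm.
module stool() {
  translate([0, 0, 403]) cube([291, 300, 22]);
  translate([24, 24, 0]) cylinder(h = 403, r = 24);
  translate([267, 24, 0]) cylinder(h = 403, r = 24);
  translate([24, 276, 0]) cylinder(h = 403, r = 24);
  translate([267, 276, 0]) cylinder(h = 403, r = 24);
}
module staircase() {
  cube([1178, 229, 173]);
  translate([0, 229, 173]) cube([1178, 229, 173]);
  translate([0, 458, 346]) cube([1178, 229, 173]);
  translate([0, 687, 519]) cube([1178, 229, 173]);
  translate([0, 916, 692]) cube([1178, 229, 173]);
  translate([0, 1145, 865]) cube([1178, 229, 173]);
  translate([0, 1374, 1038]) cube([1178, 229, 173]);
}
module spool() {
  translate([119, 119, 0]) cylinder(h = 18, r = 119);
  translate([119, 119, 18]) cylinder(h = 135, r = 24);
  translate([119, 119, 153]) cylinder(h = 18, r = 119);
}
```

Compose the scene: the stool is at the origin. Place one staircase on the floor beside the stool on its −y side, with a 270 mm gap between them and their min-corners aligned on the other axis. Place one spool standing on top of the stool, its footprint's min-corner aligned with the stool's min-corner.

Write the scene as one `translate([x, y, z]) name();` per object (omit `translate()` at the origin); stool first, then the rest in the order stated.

stool();
translate([0, -1873, 0]) staircase();
translate([0, 0, 425]) spool();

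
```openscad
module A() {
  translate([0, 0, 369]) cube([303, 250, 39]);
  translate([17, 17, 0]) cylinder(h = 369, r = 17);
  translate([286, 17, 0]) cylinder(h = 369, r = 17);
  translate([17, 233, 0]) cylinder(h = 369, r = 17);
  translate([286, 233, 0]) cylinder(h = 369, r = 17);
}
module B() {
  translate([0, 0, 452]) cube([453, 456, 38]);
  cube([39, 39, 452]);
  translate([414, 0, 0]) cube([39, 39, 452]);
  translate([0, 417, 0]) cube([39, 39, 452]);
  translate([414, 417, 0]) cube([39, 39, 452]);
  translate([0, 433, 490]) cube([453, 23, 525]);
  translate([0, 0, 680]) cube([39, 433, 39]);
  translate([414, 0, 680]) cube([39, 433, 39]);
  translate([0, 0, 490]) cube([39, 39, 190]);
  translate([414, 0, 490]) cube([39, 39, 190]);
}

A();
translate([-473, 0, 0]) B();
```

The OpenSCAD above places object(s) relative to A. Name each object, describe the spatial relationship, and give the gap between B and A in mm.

The chair's nearest face is 20 mm from the stool's −x face.

A is a stool. B is a chair. The chair is on the floor beside the stool on its −x side. The gap between the chair and the stool is 20 mm.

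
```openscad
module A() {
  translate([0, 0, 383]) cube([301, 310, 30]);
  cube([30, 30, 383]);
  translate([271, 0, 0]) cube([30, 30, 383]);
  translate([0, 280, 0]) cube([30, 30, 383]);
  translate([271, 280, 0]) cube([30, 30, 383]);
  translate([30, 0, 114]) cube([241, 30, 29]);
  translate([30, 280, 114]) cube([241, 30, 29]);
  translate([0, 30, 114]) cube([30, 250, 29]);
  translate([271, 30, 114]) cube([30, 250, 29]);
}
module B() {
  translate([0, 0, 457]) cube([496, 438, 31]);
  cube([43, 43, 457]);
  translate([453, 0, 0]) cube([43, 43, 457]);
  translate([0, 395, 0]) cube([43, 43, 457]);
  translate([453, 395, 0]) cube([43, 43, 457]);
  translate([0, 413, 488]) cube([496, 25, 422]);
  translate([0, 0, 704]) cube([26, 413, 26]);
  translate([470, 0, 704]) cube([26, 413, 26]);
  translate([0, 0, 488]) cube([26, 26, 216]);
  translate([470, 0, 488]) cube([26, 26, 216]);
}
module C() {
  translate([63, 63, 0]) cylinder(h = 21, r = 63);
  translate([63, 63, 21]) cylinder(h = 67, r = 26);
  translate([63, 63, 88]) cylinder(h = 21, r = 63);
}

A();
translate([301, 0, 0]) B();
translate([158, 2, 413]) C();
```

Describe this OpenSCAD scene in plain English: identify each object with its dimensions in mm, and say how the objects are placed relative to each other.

A is a four-legged stool. The seat is 301×310 mm, 30 mm thick, top at z = 413 mm. It stands on four square legs, each 30×30 mm in cross-section, from z = 0 to the seat underside, each flush with a corner of the seat. Four stretchers, 30 mm wide and 29 mm tall, connect adjacent legs with their undersides at z = 114 mm, each running between the inner faces of the legs it joins and aligned with the legs' outer faces on the other axis.

B is a chair: 496×438 mm seat, 31 mm thick, top at z = 488 mm, on four 43 mm square corner legs flush with the seat edges. A 25 mm thick backrest slab spans the full seat width, extending 422 mm above the seat top, its back face flush with the seat's +y edge. Two armrests of 26×26 mm section run along each side from the seat's front edge to the front of the backrest, top faces 242 mm above the seat top and outer faces flush with the seat's x-edges; a 26×26 mm post under the front of each armrest stands on the seat at the front corner.

C is a spool: two coaxial disc flanges of radius 63 mm and thickness 21 mm, joined by a core cylinder of radius 26 mm and height 67 mm. The lower flange rests on z = 0 and the three cylinders share a vertical axis.

The chair is against the stool's +x side, with their −y faces flush. The spool is on top of the stool.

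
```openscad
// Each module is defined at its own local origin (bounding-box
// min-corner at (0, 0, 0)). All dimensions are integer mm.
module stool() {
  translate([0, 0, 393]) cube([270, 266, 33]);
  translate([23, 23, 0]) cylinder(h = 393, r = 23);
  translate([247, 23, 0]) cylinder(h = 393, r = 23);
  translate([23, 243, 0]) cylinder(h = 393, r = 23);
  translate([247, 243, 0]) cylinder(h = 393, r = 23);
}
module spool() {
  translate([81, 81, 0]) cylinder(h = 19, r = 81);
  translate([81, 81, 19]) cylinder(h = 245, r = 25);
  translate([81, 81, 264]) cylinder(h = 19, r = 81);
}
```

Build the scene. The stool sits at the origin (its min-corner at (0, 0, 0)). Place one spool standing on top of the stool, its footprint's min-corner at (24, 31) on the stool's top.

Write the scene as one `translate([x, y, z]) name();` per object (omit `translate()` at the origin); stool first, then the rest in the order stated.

stool();
translate([24, 31, 426]) spool();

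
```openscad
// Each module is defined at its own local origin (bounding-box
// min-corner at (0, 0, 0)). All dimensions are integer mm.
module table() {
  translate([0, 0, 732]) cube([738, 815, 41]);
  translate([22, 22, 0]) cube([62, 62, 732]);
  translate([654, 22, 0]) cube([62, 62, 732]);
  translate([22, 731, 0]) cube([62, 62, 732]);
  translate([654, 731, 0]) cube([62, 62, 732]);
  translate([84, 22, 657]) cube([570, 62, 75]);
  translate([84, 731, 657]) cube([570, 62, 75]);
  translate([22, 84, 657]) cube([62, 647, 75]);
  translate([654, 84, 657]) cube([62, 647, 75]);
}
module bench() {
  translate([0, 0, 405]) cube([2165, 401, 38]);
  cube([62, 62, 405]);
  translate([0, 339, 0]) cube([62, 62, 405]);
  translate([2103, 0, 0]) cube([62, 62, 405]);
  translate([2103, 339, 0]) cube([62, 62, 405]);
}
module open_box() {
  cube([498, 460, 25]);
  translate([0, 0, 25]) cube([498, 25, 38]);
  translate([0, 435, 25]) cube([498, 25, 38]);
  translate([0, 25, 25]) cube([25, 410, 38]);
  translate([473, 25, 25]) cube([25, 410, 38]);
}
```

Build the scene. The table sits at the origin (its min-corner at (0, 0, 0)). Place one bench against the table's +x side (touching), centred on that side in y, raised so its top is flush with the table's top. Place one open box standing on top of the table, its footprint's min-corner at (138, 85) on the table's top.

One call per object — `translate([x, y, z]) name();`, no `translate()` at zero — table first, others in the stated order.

table();
translate([738, 207, 330]) bench();
translate([138, 85, 773]) open_box();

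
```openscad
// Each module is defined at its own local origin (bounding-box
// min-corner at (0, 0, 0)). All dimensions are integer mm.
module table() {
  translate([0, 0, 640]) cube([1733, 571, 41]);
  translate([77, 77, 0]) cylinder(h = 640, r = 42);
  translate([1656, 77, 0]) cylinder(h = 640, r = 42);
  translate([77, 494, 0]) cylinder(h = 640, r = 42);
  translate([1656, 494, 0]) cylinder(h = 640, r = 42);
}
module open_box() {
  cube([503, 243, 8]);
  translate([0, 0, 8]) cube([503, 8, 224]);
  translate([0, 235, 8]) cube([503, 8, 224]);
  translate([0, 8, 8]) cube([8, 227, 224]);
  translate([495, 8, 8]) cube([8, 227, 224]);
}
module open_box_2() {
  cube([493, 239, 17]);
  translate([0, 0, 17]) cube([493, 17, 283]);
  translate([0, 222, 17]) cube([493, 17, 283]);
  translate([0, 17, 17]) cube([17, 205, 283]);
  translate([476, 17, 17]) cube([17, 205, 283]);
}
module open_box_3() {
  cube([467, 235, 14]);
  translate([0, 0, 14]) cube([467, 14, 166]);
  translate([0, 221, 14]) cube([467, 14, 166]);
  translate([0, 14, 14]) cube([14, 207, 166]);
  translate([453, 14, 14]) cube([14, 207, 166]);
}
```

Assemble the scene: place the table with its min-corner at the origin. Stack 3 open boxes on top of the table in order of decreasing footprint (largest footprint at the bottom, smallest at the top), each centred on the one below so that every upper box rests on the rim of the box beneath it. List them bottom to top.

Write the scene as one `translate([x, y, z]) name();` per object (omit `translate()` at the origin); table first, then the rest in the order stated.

table();
translate([615, 164, 681]) open_box();
translate([620, 166, 913]) open_box_2();
translate([633, 168, 1213]) open_box_3();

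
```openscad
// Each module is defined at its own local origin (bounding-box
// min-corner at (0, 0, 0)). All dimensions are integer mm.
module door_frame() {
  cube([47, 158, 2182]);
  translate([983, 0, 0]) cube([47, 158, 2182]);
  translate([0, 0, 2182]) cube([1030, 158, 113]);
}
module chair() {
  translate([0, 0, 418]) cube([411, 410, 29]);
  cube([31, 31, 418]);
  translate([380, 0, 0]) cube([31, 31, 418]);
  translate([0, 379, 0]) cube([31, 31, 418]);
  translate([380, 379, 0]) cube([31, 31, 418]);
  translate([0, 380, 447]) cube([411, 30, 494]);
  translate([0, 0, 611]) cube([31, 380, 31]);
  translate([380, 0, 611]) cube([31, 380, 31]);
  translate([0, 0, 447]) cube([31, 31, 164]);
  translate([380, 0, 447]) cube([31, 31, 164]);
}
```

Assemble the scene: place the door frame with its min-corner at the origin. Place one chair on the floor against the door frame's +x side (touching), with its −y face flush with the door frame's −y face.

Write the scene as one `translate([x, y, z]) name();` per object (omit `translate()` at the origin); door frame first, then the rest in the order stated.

door_frame();
translate([1030, 0, 0]) chair();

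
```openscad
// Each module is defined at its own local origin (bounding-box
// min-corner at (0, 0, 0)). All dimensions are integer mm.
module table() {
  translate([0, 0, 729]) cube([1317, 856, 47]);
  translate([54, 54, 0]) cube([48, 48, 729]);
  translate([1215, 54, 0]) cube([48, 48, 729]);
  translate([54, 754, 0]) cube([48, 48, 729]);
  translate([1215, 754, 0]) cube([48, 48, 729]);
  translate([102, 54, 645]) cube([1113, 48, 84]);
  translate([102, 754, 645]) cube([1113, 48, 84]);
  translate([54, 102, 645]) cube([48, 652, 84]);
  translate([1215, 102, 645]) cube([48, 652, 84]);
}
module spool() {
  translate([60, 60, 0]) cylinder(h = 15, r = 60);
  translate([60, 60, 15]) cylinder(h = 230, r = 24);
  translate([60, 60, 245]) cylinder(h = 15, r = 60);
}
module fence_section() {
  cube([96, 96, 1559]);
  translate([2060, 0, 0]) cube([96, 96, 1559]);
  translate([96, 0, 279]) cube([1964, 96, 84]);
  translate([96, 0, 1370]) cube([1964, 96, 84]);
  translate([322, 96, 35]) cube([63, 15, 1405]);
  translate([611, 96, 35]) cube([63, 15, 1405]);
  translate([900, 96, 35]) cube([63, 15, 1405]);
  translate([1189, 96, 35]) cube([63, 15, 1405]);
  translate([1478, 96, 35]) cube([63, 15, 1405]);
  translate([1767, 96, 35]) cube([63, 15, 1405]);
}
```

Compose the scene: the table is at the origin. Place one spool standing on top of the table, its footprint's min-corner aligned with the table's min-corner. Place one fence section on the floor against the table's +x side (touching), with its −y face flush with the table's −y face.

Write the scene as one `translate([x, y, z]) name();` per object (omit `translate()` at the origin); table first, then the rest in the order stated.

table();
translate([0, 0, 776]) spool();
translate([1317, 0, 0]) fence_section();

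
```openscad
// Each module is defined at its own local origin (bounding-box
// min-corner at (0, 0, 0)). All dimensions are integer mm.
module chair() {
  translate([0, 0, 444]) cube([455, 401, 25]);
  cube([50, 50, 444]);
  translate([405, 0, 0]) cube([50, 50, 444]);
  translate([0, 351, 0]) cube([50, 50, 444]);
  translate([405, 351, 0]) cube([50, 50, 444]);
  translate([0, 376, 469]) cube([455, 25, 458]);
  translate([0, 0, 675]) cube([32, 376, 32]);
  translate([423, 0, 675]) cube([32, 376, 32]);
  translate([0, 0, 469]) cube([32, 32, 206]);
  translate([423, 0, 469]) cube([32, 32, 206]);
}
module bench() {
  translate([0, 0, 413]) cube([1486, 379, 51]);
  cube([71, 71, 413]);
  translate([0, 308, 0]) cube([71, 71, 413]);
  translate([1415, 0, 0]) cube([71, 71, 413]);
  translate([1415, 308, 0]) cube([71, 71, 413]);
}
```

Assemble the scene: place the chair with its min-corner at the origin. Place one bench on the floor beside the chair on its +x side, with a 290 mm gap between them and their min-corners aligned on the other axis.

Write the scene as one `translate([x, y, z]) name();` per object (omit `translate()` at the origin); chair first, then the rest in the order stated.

chair();
translate([745, 0, 0]) bench();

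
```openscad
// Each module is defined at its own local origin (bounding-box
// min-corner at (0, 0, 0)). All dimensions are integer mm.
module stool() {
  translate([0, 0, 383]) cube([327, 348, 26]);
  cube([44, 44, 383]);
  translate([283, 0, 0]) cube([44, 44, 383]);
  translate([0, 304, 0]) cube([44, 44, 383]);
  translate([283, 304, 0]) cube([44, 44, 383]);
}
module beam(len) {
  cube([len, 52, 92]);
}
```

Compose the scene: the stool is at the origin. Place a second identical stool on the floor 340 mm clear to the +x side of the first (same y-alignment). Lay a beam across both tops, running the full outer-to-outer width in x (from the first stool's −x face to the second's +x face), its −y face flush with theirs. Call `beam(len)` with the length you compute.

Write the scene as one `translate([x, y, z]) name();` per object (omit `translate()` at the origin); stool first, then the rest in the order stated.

stool();
translate([667, 0, 0]) stool();
translate([0, 0, 409]) beam(994);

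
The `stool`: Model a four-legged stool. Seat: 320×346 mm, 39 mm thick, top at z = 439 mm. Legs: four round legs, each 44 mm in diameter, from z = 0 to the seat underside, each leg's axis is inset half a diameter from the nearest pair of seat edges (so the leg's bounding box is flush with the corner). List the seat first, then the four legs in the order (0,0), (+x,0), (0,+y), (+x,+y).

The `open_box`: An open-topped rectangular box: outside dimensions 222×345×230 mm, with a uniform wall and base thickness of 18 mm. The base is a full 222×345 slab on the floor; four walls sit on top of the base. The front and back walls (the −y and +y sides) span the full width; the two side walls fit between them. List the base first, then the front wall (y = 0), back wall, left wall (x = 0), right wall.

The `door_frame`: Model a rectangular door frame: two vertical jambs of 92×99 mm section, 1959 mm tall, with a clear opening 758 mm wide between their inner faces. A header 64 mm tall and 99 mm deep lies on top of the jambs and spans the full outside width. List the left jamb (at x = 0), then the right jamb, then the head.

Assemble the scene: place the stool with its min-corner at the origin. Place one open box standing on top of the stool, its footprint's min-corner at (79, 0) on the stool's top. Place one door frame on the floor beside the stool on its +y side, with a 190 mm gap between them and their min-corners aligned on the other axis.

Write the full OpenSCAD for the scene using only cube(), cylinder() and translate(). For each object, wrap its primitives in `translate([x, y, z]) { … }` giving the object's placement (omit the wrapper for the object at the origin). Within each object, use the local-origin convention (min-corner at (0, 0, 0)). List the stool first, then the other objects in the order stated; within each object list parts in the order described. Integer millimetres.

translate([0, 0, 400]) cube([320, 346, 39]);
translate([22, 22, 0]) cylinder(h = 400, r = 22);
translate([298, 22, 0]) cylinder(h = 400, r = 22);
translate([22, 324, 0]) cylinder(h = 400, r = 22);
translate([298, 324, 0]) cylinder(h = 400, r = 22);
translate([79, 0, 439]) {
  cube([222, 345, 18]);
  translate([0, 0, 18]) cube([222, 18, 212]);
  translate([0, 327, 18]) cube([222, 18, 212]);
  translate([0, 18, 18]) cube([18, 309, 212]);
  translate([204, 18, 18]) cube([18, 309, 212]);
}
translate([0, 536, 0]) {
  cube([92, 99, 1959]);
  translate([850, 0, 0]) cube([92, 99, 1959]);
  translate([0, 0, 1959]) cube([942, 99, 64]);
}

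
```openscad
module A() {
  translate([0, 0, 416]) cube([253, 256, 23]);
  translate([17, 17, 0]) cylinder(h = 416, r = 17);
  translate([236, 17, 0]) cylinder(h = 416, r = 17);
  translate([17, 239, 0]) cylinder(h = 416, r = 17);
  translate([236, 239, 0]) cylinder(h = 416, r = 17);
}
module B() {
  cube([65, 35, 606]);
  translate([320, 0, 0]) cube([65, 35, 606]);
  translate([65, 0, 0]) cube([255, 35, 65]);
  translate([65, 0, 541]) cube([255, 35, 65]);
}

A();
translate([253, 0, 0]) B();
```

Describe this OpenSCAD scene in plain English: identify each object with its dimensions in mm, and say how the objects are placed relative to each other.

A is a four-legged stool. The seat is a 253×256×23 mm slab whose top surface is at z = 439 mm; four round legs, each 34 mm in diameter, run from the floor (z = 0) to the underside of the seat, each leg's axis is inset half a diameter from the nearest pair of seat edges (so the leg's bounding box is flush with the corner).

B is a rectangular picture frame lying in the x–z plane (depth along y). The opening is 255 mm wide (x) by 476 mm tall (z), surrounded by a border 65 mm wide on all four sides. The frame is 35 mm deep and is made of two full-height vertical stiles with two horizontal rails fitted between them.

The picture frame is against the stool's +x side, with their −y faces flush.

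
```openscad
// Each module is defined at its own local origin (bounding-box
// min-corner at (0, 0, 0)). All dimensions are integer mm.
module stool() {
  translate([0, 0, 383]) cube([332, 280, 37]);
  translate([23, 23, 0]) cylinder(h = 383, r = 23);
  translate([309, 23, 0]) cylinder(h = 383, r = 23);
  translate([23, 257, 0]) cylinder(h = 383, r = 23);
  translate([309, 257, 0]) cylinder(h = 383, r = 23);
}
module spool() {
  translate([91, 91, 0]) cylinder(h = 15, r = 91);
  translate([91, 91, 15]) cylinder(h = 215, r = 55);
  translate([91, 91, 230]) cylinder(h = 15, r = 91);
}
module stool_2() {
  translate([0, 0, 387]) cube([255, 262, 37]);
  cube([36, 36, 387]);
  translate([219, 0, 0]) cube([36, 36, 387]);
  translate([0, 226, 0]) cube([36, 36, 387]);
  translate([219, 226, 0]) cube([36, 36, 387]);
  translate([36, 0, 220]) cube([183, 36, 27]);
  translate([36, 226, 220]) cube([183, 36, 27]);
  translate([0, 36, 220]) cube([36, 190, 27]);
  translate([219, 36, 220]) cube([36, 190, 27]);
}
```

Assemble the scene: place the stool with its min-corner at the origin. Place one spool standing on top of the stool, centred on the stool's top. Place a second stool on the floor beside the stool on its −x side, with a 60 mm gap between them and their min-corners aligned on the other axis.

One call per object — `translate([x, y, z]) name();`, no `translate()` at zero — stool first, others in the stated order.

stool();
translate([75, 49, 420]) spool();
translate([-315, 0, 0]) stool_2();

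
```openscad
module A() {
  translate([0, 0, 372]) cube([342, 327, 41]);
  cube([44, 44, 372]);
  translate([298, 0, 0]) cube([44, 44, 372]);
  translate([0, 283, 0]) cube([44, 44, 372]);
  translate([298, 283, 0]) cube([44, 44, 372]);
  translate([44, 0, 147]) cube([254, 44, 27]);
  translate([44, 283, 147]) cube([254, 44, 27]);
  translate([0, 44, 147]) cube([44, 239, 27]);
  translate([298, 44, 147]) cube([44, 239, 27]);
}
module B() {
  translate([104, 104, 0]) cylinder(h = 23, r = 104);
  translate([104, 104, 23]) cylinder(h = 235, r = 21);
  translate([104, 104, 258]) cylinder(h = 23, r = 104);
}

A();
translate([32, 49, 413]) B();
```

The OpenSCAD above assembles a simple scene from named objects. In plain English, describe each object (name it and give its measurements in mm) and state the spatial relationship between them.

A is a four-legged stool. The seat is 342×327 mm, 41 mm thick, top at z = 413 mm. It stands on four square legs, each 44×44 mm in cross-section, from z = 0 to the seat underside, each flush with a corner of the seat. Four stretchers, 44 mm wide and 27 mm tall, connect adjacent legs with their undersides at z = 147 mm, each running between the inner faces of the legs it joins and aligned with the legs' outer faces on the other axis.

B is a spool: two coaxial disc flanges of radius 104 mm and thickness 23 mm, joined by a core cylinder of radius 21 mm and height 235 mm. The lower flange rests on z = 0 and the three cylinders share a vertical axis.

The spool is on top of the stool.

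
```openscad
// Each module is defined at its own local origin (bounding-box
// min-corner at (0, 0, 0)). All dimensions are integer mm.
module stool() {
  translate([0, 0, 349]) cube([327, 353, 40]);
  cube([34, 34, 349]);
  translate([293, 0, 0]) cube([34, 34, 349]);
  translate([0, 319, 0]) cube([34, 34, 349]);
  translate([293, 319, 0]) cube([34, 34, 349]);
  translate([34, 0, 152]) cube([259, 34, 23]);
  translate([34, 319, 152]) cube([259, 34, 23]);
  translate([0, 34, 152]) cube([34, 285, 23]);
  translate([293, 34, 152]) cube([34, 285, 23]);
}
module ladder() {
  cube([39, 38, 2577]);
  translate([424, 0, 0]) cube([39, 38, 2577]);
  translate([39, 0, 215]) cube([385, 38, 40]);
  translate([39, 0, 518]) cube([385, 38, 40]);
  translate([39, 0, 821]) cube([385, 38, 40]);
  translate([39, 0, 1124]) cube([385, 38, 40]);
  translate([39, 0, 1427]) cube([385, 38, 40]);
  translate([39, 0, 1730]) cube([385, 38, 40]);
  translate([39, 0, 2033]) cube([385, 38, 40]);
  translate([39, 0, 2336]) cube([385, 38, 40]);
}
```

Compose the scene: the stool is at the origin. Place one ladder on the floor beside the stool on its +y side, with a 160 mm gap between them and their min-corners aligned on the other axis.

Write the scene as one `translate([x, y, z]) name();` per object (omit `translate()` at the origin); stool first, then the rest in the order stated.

stool();
translate([0, 513, 0]) ladder();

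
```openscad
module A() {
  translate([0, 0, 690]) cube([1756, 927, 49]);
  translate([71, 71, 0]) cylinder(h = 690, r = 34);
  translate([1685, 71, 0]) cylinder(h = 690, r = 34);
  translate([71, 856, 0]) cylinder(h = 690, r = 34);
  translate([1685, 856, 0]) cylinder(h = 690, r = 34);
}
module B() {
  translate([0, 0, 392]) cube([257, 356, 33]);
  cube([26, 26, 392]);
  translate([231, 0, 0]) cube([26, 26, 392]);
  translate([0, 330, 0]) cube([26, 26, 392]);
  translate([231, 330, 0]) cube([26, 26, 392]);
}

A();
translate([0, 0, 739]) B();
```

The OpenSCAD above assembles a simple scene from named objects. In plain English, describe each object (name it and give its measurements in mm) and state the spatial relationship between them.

A is a table with a 1756×927 mm rectangular top, 49 mm thick, top surface at z = 739 mm, supported by four round legs of 68 mm diameter, each leg's bounding box inset 37 mm from the nearest pair of top edges, running from the floor.

B is a simple wooden stool: a rectangular seat 257 mm (x) by 356 mm (y), 33 mm thick, top face at z = 425 mm, on four square legs, each 26×26 mm in cross-section. The legs rest on z = 0, each flush with a corner of the seat.

The stool is on top of the table.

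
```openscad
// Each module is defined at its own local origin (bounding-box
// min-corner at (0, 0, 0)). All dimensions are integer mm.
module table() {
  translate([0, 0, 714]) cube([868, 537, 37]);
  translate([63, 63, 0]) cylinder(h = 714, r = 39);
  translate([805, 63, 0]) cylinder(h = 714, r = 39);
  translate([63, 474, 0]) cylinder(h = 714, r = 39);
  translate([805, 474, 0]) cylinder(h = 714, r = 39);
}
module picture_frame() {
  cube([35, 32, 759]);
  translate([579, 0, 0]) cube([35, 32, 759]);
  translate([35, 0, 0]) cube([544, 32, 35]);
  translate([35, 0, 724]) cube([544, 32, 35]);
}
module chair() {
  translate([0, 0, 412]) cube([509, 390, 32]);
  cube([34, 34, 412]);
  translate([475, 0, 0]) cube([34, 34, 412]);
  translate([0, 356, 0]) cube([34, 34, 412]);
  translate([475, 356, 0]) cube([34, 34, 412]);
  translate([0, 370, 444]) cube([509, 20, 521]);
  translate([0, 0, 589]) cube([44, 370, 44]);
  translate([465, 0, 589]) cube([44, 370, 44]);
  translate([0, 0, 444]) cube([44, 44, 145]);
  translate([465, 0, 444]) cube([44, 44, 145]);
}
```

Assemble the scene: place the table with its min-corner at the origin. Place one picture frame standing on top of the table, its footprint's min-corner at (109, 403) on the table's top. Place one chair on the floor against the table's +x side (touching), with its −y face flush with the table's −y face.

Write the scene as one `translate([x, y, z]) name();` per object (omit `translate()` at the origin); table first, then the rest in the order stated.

table();
translate([109, 403, 751]) picture_frame();
translate([868, 0, 0]) chair();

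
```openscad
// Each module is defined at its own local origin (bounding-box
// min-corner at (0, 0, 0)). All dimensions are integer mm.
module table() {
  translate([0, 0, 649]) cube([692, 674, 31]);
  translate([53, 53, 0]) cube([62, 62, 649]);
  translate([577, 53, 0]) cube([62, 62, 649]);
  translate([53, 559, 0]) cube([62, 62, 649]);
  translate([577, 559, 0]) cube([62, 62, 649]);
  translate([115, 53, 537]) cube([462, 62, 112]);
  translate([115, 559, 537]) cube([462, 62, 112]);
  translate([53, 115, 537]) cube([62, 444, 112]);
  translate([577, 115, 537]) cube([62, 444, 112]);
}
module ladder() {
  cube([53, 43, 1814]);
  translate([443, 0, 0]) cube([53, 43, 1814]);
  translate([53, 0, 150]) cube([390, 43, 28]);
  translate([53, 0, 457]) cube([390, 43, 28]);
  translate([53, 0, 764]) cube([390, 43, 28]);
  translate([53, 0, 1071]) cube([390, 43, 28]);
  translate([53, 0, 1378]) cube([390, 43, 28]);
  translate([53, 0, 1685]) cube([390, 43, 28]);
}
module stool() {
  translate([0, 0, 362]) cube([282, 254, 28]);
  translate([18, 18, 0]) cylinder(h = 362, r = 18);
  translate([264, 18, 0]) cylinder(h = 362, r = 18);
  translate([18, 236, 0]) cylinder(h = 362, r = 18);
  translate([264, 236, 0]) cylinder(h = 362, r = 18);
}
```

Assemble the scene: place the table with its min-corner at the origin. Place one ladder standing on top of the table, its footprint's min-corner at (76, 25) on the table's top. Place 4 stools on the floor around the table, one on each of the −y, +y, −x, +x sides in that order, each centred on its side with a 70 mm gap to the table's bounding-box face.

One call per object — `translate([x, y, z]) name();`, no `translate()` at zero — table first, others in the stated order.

table();
translate([76, 25, 680]) ladder();
translate([205, -324, 0]) stool();
translate([205, 744, 0]) stool();
translate([-352, 210, 0]) stool();
translate([762, 210, 0]) stool();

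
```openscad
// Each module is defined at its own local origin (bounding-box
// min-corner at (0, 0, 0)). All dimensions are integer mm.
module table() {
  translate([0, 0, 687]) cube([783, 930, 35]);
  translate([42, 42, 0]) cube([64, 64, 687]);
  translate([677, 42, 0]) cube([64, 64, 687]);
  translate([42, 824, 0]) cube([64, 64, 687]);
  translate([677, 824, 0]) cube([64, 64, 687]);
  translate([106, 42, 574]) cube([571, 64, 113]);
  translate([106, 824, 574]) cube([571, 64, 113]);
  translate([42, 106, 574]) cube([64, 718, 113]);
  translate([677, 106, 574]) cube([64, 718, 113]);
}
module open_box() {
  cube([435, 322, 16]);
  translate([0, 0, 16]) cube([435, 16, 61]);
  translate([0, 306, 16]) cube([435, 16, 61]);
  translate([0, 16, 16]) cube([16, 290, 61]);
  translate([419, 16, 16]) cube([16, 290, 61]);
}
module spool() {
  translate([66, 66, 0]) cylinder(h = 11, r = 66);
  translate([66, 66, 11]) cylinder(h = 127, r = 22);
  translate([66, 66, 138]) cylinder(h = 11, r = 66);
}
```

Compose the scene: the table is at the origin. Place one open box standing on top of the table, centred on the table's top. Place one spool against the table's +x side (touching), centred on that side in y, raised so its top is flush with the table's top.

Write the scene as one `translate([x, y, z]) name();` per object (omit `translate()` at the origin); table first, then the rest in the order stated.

table();
translate([174, 304, 722]) open_box();
translate([783, 399, 573]) spool();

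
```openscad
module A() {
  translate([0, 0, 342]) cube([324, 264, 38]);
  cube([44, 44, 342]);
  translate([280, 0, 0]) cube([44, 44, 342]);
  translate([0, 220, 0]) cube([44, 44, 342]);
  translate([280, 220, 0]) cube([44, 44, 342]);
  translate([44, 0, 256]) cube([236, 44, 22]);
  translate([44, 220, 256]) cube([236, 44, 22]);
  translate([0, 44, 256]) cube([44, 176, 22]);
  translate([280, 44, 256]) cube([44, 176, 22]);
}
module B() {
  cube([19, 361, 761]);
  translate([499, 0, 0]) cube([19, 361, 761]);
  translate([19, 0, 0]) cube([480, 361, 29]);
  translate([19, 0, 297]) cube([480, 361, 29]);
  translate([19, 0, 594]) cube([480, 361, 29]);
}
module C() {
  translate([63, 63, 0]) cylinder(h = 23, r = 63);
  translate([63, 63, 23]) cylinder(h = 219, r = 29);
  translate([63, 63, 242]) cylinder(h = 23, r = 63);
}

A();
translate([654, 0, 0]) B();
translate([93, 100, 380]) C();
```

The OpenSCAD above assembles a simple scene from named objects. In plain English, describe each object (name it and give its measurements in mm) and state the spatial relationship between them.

A is a four-legged stool. The seat is 324×264 mm, 38 mm thick, top at z = 380 mm. It stands on four square legs, each 44×44 mm in cross-section, from z = 0 to the seat underside, each flush with a corner of the seat. Four stretchers, 44 mm wide and 22 mm tall, connect adjacent legs with their undersides at z = 256 mm, each running between the inner faces of the legs it joins and aligned with the legs' outer faces on the other axis.

B is a bookshelf 518 mm wide overall, 361 mm deep and 761 mm tall. The two sides are 19 mm thick vertical panels. 3 horizontal shelves of 29 mm thickness span between the inner faces of the sides; the lowest shelf sits on the floor and shelves are stacked with a clear vertical gap of 268 mm between each pair.

C is a spool: two coaxial disc flanges of radius 63 mm and thickness 23 mm, joined by a core cylinder of radius 29 mm and height 219 mm. The lower flange rests on z = 0 and the three cylinders share a vertical axis.

The bookshelf is on the floor beside the stool on its +x side. The spool is on top of the stool.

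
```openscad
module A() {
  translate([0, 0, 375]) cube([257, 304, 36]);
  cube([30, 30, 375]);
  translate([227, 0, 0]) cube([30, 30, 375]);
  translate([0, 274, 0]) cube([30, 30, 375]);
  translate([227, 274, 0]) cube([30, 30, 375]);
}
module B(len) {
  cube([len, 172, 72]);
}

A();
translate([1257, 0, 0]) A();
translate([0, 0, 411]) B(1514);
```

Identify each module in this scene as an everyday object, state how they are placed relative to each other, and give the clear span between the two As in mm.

A is a stool. B is a beam. A beam spans the tops of two stools. The clear span between the two stools is 1000 mm.

Second stool starts at x = 1257; first ends at x = 257; clear span = 1257 − 257 = 1000 mm.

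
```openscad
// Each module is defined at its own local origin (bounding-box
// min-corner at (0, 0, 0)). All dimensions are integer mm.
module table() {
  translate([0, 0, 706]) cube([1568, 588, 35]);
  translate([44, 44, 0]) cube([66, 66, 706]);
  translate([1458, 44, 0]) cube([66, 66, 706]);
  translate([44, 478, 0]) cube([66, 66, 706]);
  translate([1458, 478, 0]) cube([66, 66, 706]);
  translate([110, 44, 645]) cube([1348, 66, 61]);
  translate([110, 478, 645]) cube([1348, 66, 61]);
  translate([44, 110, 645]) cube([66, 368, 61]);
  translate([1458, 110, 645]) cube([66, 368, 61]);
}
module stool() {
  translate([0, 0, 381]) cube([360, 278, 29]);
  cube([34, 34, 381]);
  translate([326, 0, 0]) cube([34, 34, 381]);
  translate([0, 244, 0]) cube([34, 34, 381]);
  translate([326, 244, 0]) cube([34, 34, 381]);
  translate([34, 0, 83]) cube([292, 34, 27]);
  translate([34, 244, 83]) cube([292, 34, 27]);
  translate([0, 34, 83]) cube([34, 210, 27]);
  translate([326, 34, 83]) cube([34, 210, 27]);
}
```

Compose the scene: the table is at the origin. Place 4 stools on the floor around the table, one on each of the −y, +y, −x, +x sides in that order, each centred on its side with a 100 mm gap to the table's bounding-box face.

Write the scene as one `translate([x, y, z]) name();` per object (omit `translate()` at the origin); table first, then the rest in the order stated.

table();
translate([604, -378, 0]) stool();
translate([604, 688, 0]) stool();
translate([-460, 155, 0]) stool();
translate([1668, 155, 0]) stool();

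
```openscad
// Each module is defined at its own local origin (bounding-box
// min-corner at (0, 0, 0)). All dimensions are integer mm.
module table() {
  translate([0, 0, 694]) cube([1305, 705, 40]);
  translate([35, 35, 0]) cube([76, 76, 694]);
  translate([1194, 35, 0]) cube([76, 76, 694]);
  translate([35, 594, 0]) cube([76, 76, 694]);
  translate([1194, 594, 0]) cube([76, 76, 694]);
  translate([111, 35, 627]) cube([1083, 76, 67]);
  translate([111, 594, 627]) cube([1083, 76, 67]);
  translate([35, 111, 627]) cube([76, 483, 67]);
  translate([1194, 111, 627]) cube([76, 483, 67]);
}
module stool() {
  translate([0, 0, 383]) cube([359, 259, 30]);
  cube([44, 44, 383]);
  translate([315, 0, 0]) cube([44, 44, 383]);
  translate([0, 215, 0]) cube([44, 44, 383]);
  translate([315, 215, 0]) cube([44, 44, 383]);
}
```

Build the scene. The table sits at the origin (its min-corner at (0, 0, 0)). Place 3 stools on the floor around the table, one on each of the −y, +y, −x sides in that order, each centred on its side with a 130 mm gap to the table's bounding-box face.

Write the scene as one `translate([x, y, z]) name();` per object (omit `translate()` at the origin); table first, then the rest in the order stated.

table();
translate([473, -389, 0]) stool();
translate([473, 835, 0]) stool();
translate([-489, 223, 0]) stool();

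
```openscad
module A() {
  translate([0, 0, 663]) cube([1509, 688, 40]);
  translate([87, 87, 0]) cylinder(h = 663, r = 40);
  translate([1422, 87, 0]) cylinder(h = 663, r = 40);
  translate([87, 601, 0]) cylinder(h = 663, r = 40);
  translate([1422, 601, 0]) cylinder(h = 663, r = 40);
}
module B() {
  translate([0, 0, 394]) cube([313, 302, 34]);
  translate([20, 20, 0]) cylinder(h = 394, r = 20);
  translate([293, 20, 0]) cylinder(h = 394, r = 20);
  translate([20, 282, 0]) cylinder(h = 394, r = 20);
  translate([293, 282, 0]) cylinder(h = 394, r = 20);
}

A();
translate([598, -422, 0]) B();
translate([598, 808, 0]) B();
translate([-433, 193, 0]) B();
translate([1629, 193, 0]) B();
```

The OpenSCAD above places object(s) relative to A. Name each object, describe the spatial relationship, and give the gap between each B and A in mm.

A is a table. B is a stool. Four stools sit around the table at the −y, +y, −x, +x sides. The gap between each stool and the table is 120 mm.

Each stool's nearest face is 120 mm from the table's bounding box.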